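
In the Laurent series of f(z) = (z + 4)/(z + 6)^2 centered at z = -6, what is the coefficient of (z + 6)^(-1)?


Step 1: Write the numerator in powers of (z + 6): z + 4 = (z + 6) + (1*(-6) + 4) = (z + 6) - 2
Step 2: Divide by (z + 6)^2: f(z) = -2(z + 6)^(-2) + (z + 6)^(-1)
Step 3: This finite sum is the Laurent series of f about z = -6.
Step 4: Coefficient of (z + 6)^(-1) = coefficient of (z + 6) in the re-centred numerator = 1

1


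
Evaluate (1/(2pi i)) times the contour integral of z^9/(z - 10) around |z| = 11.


Step 1: f(z) = z^9, a = 10 is inside |z| = 11
Step 2: By Cauchy integral formula: (1/(2pi*i)) * integral = f(a)
Step 3: f(10) = 10^9 = 1000000000

1000000000


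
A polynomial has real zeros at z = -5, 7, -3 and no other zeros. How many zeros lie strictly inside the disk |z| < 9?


Step 1: Check each root:
  z = -5: |-5| = 5 < 9
  z = 7: |7| = 7 < 9
  z = -3: |-3| = 3 < 9
Step 2: Count = 3

3


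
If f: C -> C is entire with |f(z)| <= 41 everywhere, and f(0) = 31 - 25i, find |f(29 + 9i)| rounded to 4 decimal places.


Step 1: By Liouville's theorem, a bounded entire function is constant.
Step 2: f(z) = f(0) = 31 - 25i for all z.
Step 3: |f(w)| = |31 - 25i| = sqrt(961 + 625)
Step 4: = 39.8246

39.8246


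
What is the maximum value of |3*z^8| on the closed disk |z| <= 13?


Step 1: On |z| = 13, |f(z)| = 3 * |z|^8 = 3 * 13^8
Step 2: By maximum modulus principle, maximum is on boundary.
Step 3: Maximum = 3 * 815730721 = 2447192163

2447192163


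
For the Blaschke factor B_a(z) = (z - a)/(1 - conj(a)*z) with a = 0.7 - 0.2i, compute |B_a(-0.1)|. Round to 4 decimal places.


Step 1: Numerator z0 - a = -0.1 - (0.7 - 0.2i) = -0.8 + 0.2i
Step 2: Denominator 1 - conj(a)*z0 = 1 - (0.7 + 0.2i)*(-0.1) = 1.07 + 0.02i
Step 3: |z0 - a|^2 = (-0.8)^2 + 0.2^2 = 0.68; |1 - conj(a)*z0|^2 = 1.07^2 + 0.02^2 = 1.1453
Step 4: |B_a(-0.1)| = sqrt(0.68 / 1.1453) = sqrt(0.593731)
Step 5: = 0.7705

0.7705


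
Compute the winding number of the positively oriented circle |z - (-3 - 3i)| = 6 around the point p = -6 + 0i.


Step 1: Center c = (-3, -3), radius = 6
Step 2: |p - c|^2 = (-3)^2 + 3^2 = 18
Step 3: r^2 = 36
Step 4: |p-c| < r so winding number = 1

1


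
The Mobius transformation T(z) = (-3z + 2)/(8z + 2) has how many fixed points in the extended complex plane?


Step 1: Fixed points satisfy T(z) = z
Step 2: 8z^2 + 5z - 2 = 0
Step 3: Discriminant = 5^2 - 4*8*(-2) = 89
Step 4: Number of fixed points = 2

2


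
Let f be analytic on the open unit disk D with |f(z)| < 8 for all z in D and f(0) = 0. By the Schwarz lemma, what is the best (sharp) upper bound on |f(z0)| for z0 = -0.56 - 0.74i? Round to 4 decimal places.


Step 1: g = f/8 maps D -> D with g(0) = 0, so by the Schwarz lemma |g(z)| <= |z|, i.e. |f(z)| <= 8|z|; this is sharp (f(z) = 8z).
Step 2: |z0|^2 = (-0.56)^2 + (-0.74)^2 = 0.8612
Step 3: |z0| = sqrt(0.8612) = 0.928009
Step 4: Best bound = 8 * |z0| = 8 * 0.928009 = 7.4241

7.4241


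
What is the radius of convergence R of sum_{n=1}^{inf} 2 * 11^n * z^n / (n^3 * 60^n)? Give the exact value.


Step 1: General term a_n = 2 * 11^n / (n^3 * 60^n)
Step 2: By the root test, |a_n|^(1/n) = 2^(1/n) * 11 / (n^(3/n) * 60) -> 11/60 as n -> infinity (since 2^(1/n) -> 1 and n^(3/n) -> 1)
Step 3: R = 1/lim|a_n|^(1/n) = 60/11

60/11


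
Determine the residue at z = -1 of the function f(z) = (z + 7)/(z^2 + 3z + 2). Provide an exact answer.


Step 1: Q(z) = z^2 + 3z + 2 = (z + 1)(z + 2)
Step 2: Q'(z) = 2z + 3
Step 3: Q'(-1) = 1, P(-1) = 6
Step 4: Res = P(-1)/Q'(-1) = 6/1 = 6

6


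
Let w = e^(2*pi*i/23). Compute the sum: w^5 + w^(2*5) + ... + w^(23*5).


Step 1: The sum sum_{j=1}^{n} w^(k*j) equals n if n | k, else 0.
Step 2: Here n = 23, k = 5
Step 3: Does n divide k? 23 | 5 -> False
Step 4: Sum = 0

0


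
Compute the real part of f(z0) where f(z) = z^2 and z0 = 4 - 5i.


Step 1: z0 = 4 - 5i
Step 2: z0^2 = 4^2 - (-5)^2 - 40i
Step 3: real part = 16 - 25 = -9

-9


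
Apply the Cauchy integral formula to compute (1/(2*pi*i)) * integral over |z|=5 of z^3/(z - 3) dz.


Step 1: f(z) = z^3, a = 3 is inside |z| = 5
Step 2: By Cauchy integral formula: (1/(2pi*i)) * integral = f(a)
Step 3: f(3) = 3^3 = 27

27


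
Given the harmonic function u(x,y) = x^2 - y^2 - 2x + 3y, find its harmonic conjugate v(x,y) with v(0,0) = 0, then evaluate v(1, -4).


Step 1: v_x = -u_y = 2y - 3
Step 2: v_y = u_x = 2x - 2
Step 3: v = 2xy - 3x - 2y + C
Step 4: v(0,0) = 0 => C = 0
Step 5: v(1, -4) = -3

-3


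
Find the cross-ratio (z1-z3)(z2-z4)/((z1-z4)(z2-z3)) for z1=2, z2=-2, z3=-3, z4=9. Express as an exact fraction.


Step 1: (z1-z3)(z2-z4) = 5 * (-11) = -55
Step 2: (z1-z4)(z2-z3) = (-7) * 1 = -7
Step 3: Cross-ratio = 55/7 = 55/7

55/7


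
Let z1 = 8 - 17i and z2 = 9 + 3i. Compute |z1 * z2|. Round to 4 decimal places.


Step 1: |z1| = sqrt(8^2 + (-17)^2) = sqrt(353)
Step 2: |z2| = sqrt(9^2 + 3^2) = sqrt(90)
Step 3: |z1*z2| = |z1|*|z2| = sqrt(353) * sqrt(90) = sqrt(353 * 90) = sqrt(31770)
Step 4: = 178.2414

178.2414


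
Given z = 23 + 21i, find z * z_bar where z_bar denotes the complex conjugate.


Step 1: conj(z) = 23 - 21i
Step 2: z * conj(z) = 23^2 + 21^2
Step 3: = 529 + 441 = 970

970


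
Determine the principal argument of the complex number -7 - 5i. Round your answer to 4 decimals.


Step 1: z = -7 - 5i
Step 2: arg(z) = atan2(-5, -7)
Step 3: arg(z) = -2.5213

-2.5213


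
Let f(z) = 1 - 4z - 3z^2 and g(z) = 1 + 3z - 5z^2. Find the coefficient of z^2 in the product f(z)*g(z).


Step 1: z^2 term in f*g comes from: (1)*(-5z^2) + (-4z)*(3z) + (-3z^2)*(1)
Step 2: = -5 - 12 - 3
Step 3: = -20

-20


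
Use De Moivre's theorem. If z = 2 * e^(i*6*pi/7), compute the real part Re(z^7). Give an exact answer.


Step 1: By De Moivre's theorem, z^7 = 2^7 * e^(i*7*6*pi/7) = 128 * (cos(6*pi) + i*sin(6*pi))
Step 2: |z|^7 = 2^7 = 128
Step 3: Reduce the angle mod 2*pi: 6*pi - 6*pi = 0
Step 4: cos(0) = 1
Step 5: Re(z^7) = 128 * 1 = 128

128


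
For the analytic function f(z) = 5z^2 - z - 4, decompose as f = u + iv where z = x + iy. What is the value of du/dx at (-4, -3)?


Step 1: f(z) = 5(x+iy)^2 - (x+iy) - 4
Step 2: u = 5(x^2 - y^2) - x - 4
Step 3: u_x = 10x - 1
Step 4: At (-4, -3): u_x = -40 - 1 = -41

-41


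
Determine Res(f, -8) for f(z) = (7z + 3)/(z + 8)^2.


Step 1: Pole of order 2 at z = -8
Step 2: Res = lim d/dz [(z + 8)^2 * f(z)] as z -> -8
Step 3: (z + 8)^2 * f(z) = 7z + 3
Step 4: d/dz[7z + 3] = 7

7


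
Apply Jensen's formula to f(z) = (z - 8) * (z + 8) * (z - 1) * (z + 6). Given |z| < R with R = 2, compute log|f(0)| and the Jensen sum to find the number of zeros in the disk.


Jensen's formula: (1/2pi)*integral log|f(Re^it)|dt = log|f(0)| + sum_{|a_k|<R} log(R/|a_k|)
Step 1: f(0) = (-8) * 8 * (-1) * 6 = 384
Step 2: log|f(0)| = log|8| + log|-8| + log|1| + log|-6| = 5.9506
Step 3: Zeros inside |z| < 2: 1
Step 4: Jensen sum = log(2/1) = 0.6931
Step 5: n(R) = number of terms in the Jensen sum = count of zeros inside |z| < 2 = 1

1


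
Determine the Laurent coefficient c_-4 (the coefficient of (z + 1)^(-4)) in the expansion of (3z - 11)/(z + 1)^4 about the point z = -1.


Step 1: Write the numerator in powers of (z + 1): 3z - 11 = 3(z + 1) + (3*(-1) - 11) = 3(z + 1) - 14
Step 2: Divide by (z + 1)^4: f(z) = -14(z + 1)^(-4) + 3(z + 1)^(-3)
Step 3: This finite sum is the Laurent series of f about z = -1.
Step 4: Coefficient of (z + 1)^(-4) = 3*(-1) - 11 = -14

-14


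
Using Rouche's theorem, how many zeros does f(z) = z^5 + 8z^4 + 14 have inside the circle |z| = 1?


Step 1: On |z| = 1 the three terms have sizes |z^5| = 1^5 = 1, |8z^4| = 8*1^4 = 8, |14| = 14
Step 2: The dominant term is g(z) = 14; let h(z) = z^5 + 8z^4 so f = g + h
Step 3: On |z| = 1: |g| = 14 and |h| <= 1 + 8 = 9
Step 4: Since 14 > 9, |h| < |g| on |z| = 1, so by Rouche f has the same number of zeros as g inside |z| < 1
Step 5: g(z) = 14 is a nonzero constant with no zeros inside |z| < 1. Answer = 0

0


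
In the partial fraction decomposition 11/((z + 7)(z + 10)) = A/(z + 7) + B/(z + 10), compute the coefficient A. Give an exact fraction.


Step 1: Multiply both sides by (z + 7) and set z = -7
Step 2: A = 11 / (-7 + 10)
Step 3: A = 11 / 3
Step 4: A = 11/3

11/3


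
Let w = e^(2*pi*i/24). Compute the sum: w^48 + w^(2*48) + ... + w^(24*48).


Step 1: The sum sum_{j=1}^{n} w^(k*j) equals n if n | k, else 0.
Step 2: Here n = 24, k = 48
Step 3: Does n divide k? 24 | 48 -> True
Step 4: Sum = 24

24


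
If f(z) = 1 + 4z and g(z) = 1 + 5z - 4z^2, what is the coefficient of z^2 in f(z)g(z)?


Step 1: z^2 term in f*g comes from: (1)*(-4z^2) + (4z)*(5z) + (0)*(1)
Step 2: = -4 + 20 + 0
Step 3: = 16

16


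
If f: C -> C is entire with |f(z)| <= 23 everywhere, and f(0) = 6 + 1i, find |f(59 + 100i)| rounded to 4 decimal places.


Step 1: By Liouville's theorem, a bounded entire function is constant.
Step 2: f(z) = f(0) = 6 + 1i for all z.
Step 3: |f(w)| = |6 + 1i| = sqrt(36 + 1)
Step 4: = 6.0828

6.0828


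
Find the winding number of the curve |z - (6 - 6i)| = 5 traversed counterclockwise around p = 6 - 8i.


Step 1: Center c = (6, -6), radius = 5
Step 2: |p - c|^2 = 0^2 + (-2)^2 = 4
Step 3: r^2 = 25
Step 4: |p-c| < r so winding number = 1

1


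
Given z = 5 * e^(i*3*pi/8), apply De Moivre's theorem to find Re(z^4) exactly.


Step 1: By De Moivre's theorem, z^4 = 5^4 * e^(i*4*3*pi/8) = 625 * (cos(3*pi/2) + i*sin(3*pi/2))
Step 2: |z|^4 = 5^4 = 625
Step 3: The angle 3*pi/2 already lies in [0, 2*pi)
Step 4: cos(3*pi/2) = 0
Step 5: Re(z^4) = 625 * 0 = 0

0


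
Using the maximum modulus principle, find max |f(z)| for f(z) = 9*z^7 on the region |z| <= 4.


Step 1: On |z| = 4, |f(z)| = 9 * |z|^7 = 9 * 4^7
Step 2: By maximum modulus principle, maximum is on boundary.
Step 3: Maximum = 9 * 16384 = 147456

147456


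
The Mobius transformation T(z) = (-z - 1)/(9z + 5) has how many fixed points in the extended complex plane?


Step 1: Fixed points satisfy T(z) = z
Step 2: 9z^2 + 6z + 1 = 0
Step 3: Discriminant = 6^2 - 4*9*1 = 0
Step 4: Number of fixed points = 1

1


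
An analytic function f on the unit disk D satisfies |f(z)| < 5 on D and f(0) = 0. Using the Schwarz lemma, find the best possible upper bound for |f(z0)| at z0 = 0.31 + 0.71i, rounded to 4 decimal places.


Step 1: g = f/5 maps D -> D with g(0) = 0, so by the Schwarz lemma |g(z)| <= |z|, i.e. |f(z)| <= 5|z|; this is sharp (f(z) = 5z).
Step 2: |z0|^2 = 0.31^2 + 0.71^2 = 0.6002
Step 3: |z0| = sqrt(0.6002) = 0.774726
Step 4: Best bound = 5 * |z0| = 5 * 0.774726 = 3.8736

3.8736


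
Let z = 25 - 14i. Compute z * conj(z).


Step 1: conj(z) = 25 + 14i
Step 2: z * conj(z) = 25^2 + (-14)^2
Step 3: = 625 + 196 = 821

821


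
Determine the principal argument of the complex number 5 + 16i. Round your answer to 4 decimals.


Step 1: z = 5 + 16i
Step 2: arg(z) = atan2(16, 5)
Step 3: arg(z) = 1.2679

1.2679


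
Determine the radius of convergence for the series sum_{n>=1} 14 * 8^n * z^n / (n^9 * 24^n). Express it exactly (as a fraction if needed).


Step 1: General term a_n = 14 * 8^n / (n^9 * 24^n)
Step 2: By the root test, |a_n|^(1/n) = 14^(1/n) * 8 / (n^(9/n) * 24) -> 8/24 as n -> infinity (since 14^(1/n) -> 1 and n^(9/n) -> 1)
Step 3: R = 1/lim|a_n|^(1/n) = 24/8 = 3

3


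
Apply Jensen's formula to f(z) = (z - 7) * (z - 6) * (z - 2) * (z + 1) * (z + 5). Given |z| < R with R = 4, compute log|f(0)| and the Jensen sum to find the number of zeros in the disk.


Jensen's formula: (1/2pi)*integral log|f(Re^it)|dt = log|f(0)| + sum_{|a_k|<R} log(R/|a_k|)
Step 1: f(0) = (-7) * (-6) * (-2) * 1 * 5 = -420
Step 2: log|f(0)| = log|7| + log|6| + log|2| + log|-1| + log|-5| = 6.0403
Step 3: Zeros inside |z| < 4: 2, -1
Step 4: Jensen sum = log(4/2) + log(4/1) = 2.0794
Step 5: n(R) = number of terms in the Jensen sum = count of zeros inside |z| < 4 = 2

2


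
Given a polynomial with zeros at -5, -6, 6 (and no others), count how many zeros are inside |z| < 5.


Step 1: Check each root:
  z = -5: |-5| = 5 >= 5
  z = -6: |-6| = 6 >= 5
  z = 6: |6| = 6 >= 5
Step 2: Count = 0

0


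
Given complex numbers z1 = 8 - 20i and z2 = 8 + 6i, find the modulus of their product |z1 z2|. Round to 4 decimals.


Step 1: |z1| = sqrt(8^2 + (-20)^2) = sqrt(464)
Step 2: |z2| = sqrt(8^2 + 6^2) = sqrt(100)
Step 3: |z1*z2| = |z1|*|z2| = sqrt(464) * sqrt(100) = sqrt(464 * 100) = sqrt(46400)
Step 4: = 215.4066

215.4066


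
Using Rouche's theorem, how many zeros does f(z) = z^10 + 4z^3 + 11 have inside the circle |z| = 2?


Step 1: On |z| = 2 the three terms have sizes |z^10| = 2^10 = 1024, |4z^3| = 4*2^3 = 32, |11| = 11
Step 2: The dominant term is g(z) = z^10; let h(z) = 4z^3 + 11 so f = g + h
Step 3: On |z| = 2: |g| = 1024 and |h| <= 32 + 11 = 43
Step 4: Since 1024 > 43, |h| < |g| on |z| = 2, so by Rouche f has the same number of zeros as g inside |z| < 2
Step 5: g(z) = z^10 has 10 zeros (all at the origin) inside |z| < 2. Answer = 10

10


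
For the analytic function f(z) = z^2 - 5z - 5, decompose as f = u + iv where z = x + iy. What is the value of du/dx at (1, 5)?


Step 1: f(z) = (x+iy)^2 - 5(x+iy) - 5
Step 2: u = (x^2 - y^2) - 5x - 5
Step 3: u_x = 2x - 5
Step 4: At (1, 5): u_x = 2 - 5 = -3

-3


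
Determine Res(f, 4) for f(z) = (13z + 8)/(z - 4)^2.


Step 1: Pole of order 2 at z = 4
Step 2: Res = lim d/dz [(z - 4)^2 * f(z)] as z -> 4
Step 3: (z - 4)^2 * f(z) = 13z + 8
Step 4: d/dz[13z + 8] = 13

13


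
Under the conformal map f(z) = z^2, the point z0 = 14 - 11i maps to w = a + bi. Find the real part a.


Step 1: z0 = 14 - 11i
Step 2: z0^2 = 14^2 - (-11)^2 - 308i
Step 3: real part = 196 - 121 = 75

75


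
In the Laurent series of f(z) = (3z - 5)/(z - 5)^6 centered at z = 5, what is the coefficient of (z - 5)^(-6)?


Step 1: Write the numerator in powers of (z - 5): 3z - 5 = 3(z - 5) + (3*5 - 5) = 3(z - 5) + 10
Step 2: Divide by (z - 5)^6: f(z) = 10(z - 5)^(-6) + 3(z - 5)^(-5)
Step 3: This finite sum is the Laurent series of f about z = 5.
Step 4: Coefficient of (z - 5)^(-6) = 3*5 - 5 = 10

10


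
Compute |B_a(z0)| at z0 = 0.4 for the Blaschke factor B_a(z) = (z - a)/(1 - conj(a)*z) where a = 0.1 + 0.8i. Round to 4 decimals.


Step 1: Numerator z0 - a = 0.4 - (0.1 + 0.8i) = 0.3 - 0.8i
Step 2: Denominator 1 - conj(a)*z0 = 1 - (0.1 - 0.8i)*0.4 = 0.96 + 0.32i
Step 3: |z0 - a|^2 = 0.3^2 + (-0.8)^2 = 0.73; |1 - conj(a)*z0|^2 = 0.96^2 + 0.32^2 = 1.024
Step 4: |B_a(0.4)| = sqrt(0.73 / 1.024) = sqrt(0.712891)
Step 5: = 0.8443

0.8443


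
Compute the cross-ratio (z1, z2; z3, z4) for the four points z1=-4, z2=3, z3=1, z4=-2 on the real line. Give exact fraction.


Step 1: (z1-z3)(z2-z4) = (-5) * 5 = -25
Step 2: (z1-z4)(z2-z3) = (-2) * 2 = -4
Step 3: Cross-ratio = 25/4 = 25/4

25/4


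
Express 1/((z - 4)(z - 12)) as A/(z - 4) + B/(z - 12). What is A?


Step 1: Multiply both sides by (z - 4) and set z = 4
Step 2: A = 1 / (4 - 12)
Step 3: A = 1 / (-8)
Step 4: A = -1/8

-1/8


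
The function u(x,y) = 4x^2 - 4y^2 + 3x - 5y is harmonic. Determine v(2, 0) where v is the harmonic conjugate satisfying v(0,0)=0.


Step 1: v_x = -u_y = 8y + 5
Step 2: v_y = u_x = 8x + 3
Step 3: v = 8xy + 5x + 3y + C
Step 4: v(0,0) = 0 => C = 0
Step 5: v(2, 0) = 10

10


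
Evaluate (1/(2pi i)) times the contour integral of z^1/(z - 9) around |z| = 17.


Step 1: f(z) = z^1, a = 9 is inside |z| = 17
Step 2: By Cauchy integral formula: (1/(2pi*i)) * integral = f(a)
Step 3: f(9) = 9^1 = 9

9


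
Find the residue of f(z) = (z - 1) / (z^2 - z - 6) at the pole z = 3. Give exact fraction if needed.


Step 1: Q(z) = z^2 - z - 6 = (z - 3)(z + 2)
Step 2: Q'(z) = 2z - 1
Step 3: Q'(3) = 5, P(3) = 2
Step 4: Res = P(3)/Q'(3) = 2/5 = 2/5

2/5


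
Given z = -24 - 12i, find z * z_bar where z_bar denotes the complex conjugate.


Step 1: conj(z) = -24 + 12i
Step 2: z * conj(z) = (-24)^2 + (-12)^2
Step 3: = 576 + 144 = 720

720


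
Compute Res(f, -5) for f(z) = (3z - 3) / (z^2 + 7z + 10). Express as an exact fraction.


Step 1: Q(z) = z^2 + 7z + 10 = (z + 5)(z + 2)
Step 2: Q'(z) = 2z + 7
Step 3: Q'(-5) = -3, P(-5) = -18
Step 4: Res = P(-5)/Q'(-5) = -18/(-3) = 6

6


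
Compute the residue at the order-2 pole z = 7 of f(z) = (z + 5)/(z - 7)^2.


Step 1: Pole of order 2 at z = 7
Step 2: Res = lim d/dz [(z - 7)^2 * f(z)] as z -> 7
Step 3: (z - 7)^2 * f(z) = z + 5
Step 4: d/dz[z + 5] = 1

1


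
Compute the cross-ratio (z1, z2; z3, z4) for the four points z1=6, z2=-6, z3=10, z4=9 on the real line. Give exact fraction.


Step 1: (z1-z3)(z2-z4) = (-4) * (-15) = 60
Step 2: (z1-z4)(z2-z3) = (-3) * (-16) = 48
Step 3: Cross-ratio = 60/48 = 5/4

5/4


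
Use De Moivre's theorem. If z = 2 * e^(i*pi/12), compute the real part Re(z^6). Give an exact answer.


Step 1: By De Moivre's theorem, z^6 = 2^6 * e^(i*6*pi/12) = 64 * (cos(pi/2) + i*sin(pi/2))
Step 2: |z|^6 = 2^6 = 64
Step 3: The angle pi/2 already lies in [0, 2*pi)
Step 4: cos(pi/2) = 0
Step 5: Re(z^6) = 64 * 0 = 0

0


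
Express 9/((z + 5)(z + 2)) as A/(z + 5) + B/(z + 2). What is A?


Step 1: Multiply both sides by (z + 5) and set z = -5
Step 2: A = 9 / (-5 + 2)
Step 3: A = 9 / (-3)
Step 4: A = -3

-3


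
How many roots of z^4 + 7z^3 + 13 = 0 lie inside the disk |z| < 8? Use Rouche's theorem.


Step 1: On |z| = 8 the three terms have sizes |z^4| = 8^4 = 4096, |7z^3| = 7*8^3 = 3584, |13| = 13
Step 2: The dominant term is g(z) = z^4; let h(z) = 7z^3 + 13 so f = g + h
Step 3: On |z| = 8: |g| = 4096 and |h| <= 3584 + 13 = 3597
Step 4: Since 4096 > 3597, |h| < |g| on |z| = 8, so by Rouche f has the same number of zeros as g inside |z| < 8
Step 5: g(z) = z^4 has 4 zeros (all at the origin) inside |z| < 8. Answer = 4

4


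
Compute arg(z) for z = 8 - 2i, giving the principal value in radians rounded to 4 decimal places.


Step 1: z = 8 - 2i
Step 2: arg(z) = atan2(-2, 8)
Step 3: arg(z) = -0.245

-0.245


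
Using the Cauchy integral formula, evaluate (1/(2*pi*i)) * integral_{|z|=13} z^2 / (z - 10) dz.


Step 1: f(z) = z^2, a = 10 is inside |z| = 13
Step 2: By Cauchy integral formula: (1/(2pi*i)) * integral = f(a)
Step 3: f(10) = 10^2 = 100

100


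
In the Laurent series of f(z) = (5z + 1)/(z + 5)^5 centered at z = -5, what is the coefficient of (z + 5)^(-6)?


Step 1: Write the numerator in powers of (z + 5): 5z + 1 = 5(z + 5) + (5*(-5) + 1) = 5(z + 5) - 24
Step 2: Divide by (z + 5)^5: f(z) = -24(z + 5)^(-5) + 5(z + 5)^(-4)
Step 3: This finite sum is the Laurent series of f about z = -5.
Step 4: Only the powers -5 and -4 appear, so the coefficient of (z + 5)^(-6) = 0

0


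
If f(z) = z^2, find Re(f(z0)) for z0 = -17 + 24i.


Step 1: z0 = -17 + 24i
Step 2: z0^2 = (-17)^2 - 24^2 - 816i
Step 3: real part = 289 - 576 = -287

-287


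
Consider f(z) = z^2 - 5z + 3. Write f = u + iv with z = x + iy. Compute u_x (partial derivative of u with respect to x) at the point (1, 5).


Step 1: f(z) = (x+iy)^2 - 5(x+iy) + 3
Step 2: u = (x^2 - y^2) - 5x + 3
Step 3: u_x = 2x - 5
Step 4: At (1, 5): u_x = 2 - 5 = -3

-3


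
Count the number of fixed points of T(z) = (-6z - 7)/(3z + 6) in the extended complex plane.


Step 1: Fixed points satisfy T(z) = z
Step 2: 3z^2 + 12z + 7 = 0
Step 3: Discriminant = 12^2 - 4*3*7 = 60
Step 4: Number of fixed points = 2

2


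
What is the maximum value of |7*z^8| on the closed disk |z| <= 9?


Step 1: On |z| = 9, |f(z)| = 7 * |z|^8 = 7 * 9^8
Step 2: By maximum modulus principle, maximum is on boundary.
Step 3: Maximum = 7 * 43046721 = 301327047

301327047


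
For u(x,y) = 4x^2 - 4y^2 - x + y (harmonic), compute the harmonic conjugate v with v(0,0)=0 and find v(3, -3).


Step 1: v_x = -u_y = 8y - 1
Step 2: v_y = u_x = 8x - 1
Step 3: v = 8xy - x - y + C
Step 4: v(0,0) = 0 => C = 0
Step 5: v(3, -3) = -72

-72


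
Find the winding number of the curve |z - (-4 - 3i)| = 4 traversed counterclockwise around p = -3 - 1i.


Step 1: Center c = (-4, -3), radius = 4
Step 2: |p - c|^2 = 1^2 + 2^2 = 5
Step 3: r^2 = 16
Step 4: |p-c| < r so winding number = 1

1


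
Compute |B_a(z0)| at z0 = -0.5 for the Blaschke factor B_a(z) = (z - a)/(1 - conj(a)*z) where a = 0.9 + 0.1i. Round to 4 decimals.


Step 1: Numerator z0 - a = -0.5 - (0.9 + 0.1i) = -1.4 - 0.1i
Step 2: Denominator 1 - conj(a)*z0 = 1 - (0.9 - 0.1i)*(-0.5) = 1.45 - 0.05i
Step 3: |z0 - a|^2 = (-1.4)^2 + (-0.1)^2 = 1.97; |1 - conj(a)*z0|^2 = 1.45^2 + (-0.05)^2 = 2.105
Step 4: |B_a(-0.5)| = sqrt(1.97 / 2.105) = sqrt(0.935867)
Step 5: = 0.9674

0.9674


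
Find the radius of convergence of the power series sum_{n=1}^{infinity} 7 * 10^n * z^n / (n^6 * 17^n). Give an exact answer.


Step 1: General term a_n = 7 * 10^n / (n^6 * 17^n)
Step 2: By the root test, |a_n|^(1/n) = 7^(1/n) * 10 / (n^(6/n) * 17) -> 10/17 as n -> infinity (since 7^(1/n) -> 1 and n^(6/n) -> 1)
Step 3: R = 1/lim|a_n|^(1/n) = 17/10

17/10


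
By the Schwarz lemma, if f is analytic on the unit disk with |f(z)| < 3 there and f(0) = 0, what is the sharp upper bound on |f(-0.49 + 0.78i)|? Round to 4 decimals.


Step 1: g = f/3 maps D -> D with g(0) = 0, so by the Schwarz lemma |g(z)| <= |z|, i.e. |f(z)| <= 3|z|; this is sharp (f(z) = 3z).
Step 2: |z0|^2 = (-0.49)^2 + 0.78^2 = 0.8485
Step 3: |z0| = sqrt(0.8485) = 0.921141
Step 4: Best bound = 3 * |z0| = 3 * 0.921141 = 2.7634

2.7634


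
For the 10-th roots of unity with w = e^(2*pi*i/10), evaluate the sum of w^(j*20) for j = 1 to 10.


Step 1: The sum sum_{j=1}^{n} w^(k*j) equals n if n | k, else 0.
Step 2: Here n = 10, k = 20
Step 3: Does n divide k? 10 | 20 -> True
Step 4: Sum = 10

10


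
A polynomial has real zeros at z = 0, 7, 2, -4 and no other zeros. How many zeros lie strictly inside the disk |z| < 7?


Step 1: Check each root:
  z = 0: |0| = 0 < 7
  z = 7: |7| = 7 >= 7
  z = 2: |2| = 2 < 7
  z = -4: |-4| = 4 < 7
Step 2: Count = 3

3


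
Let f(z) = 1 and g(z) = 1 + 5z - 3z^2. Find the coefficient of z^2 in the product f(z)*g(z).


Step 1: z^2 term in f*g comes from: (1)*(-3z^2) + (0)*(5z) + (0)*(1)
Step 2: = -3 + 0 + 0
Step 3: = -3

-3


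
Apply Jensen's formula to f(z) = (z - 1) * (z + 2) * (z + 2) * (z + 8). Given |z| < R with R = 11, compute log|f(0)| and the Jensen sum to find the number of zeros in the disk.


Jensen's formula: (1/2pi)*integral log|f(Re^it)|dt = log|f(0)| + sum_{|a_k|<R} log(R/|a_k|)
Step 1: f(0) = (-1) * 2 * 2 * 8 = -32
Step 2: log|f(0)| = log|1| + log|-2| + log|-2| + log|-8| = 3.4657
Step 3: Zeros inside |z| < 11: 1, -2, -2, -8
Step 4: Jensen sum = log(11/1) + log(11/2) + log(11/2) + log(11/8) = 6.1258
Step 5: n(R) = number of terms in the Jensen sum = count of zeros inside |z| < 11 = 4

4


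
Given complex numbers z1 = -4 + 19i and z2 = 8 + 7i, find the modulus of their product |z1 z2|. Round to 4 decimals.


Step 1: |z1| = sqrt((-4)^2 + 19^2) = sqrt(377)
Step 2: |z2| = sqrt(8^2 + 7^2) = sqrt(113)
Step 3: |z1*z2| = |z1|*|z2| = sqrt(377) * sqrt(113) = sqrt(377 * 113) = sqrt(42601)
Step 4: = 206.4001

206.4001


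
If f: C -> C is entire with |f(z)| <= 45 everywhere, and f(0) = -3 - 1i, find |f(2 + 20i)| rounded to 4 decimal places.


Step 1: By Liouville's theorem, a bounded entire function is constant.
Step 2: f(z) = f(0) = -3 - 1i for all z.
Step 3: |f(w)| = |-3 - 1i| = sqrt(9 + 1)
Step 4: = 3.1623

3.1623


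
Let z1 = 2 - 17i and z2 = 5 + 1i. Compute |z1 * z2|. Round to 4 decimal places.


Step 1: |z1| = sqrt(2^2 + (-17)^2) = sqrt(293)
Step 2: |z2| = sqrt(5^2 + 1^2) = sqrt(26)
Step 3: |z1*z2| = |z1|*|z2| = sqrt(293) * sqrt(26) = sqrt(293 * 26) = sqrt(7618)
Step 4: = 87.2812

87.2812


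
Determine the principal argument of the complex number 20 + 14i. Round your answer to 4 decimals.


Step 1: z = 20 + 14i
Step 2: arg(z) = atan2(14, 20)
Step 3: arg(z) = 0.6107

0.6107


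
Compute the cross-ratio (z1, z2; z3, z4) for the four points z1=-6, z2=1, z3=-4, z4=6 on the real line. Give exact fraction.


Step 1: (z1-z3)(z2-z4) = (-2) * (-5) = 10
Step 2: (z1-z4)(z2-z3) = (-12) * 5 = -60
Step 3: Cross-ratio = -10/60 = -1/6

-1/6


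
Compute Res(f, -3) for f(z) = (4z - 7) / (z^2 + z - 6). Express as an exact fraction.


Step 1: Q(z) = z^2 + z - 6 = (z + 3)(z - 2)
Step 2: Q'(z) = 2z + 1
Step 3: Q'(-3) = -5, P(-3) = -19
Step 4: Res = P(-3)/Q'(-3) = -19/(-5) = 19/5

19/5


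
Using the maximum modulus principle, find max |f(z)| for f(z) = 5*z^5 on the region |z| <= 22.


Step 1: On |z| = 22, |f(z)| = 5 * |z|^5 = 5 * 22^5
Step 2: By maximum modulus principle, maximum is on boundary.
Step 3: Maximum = 5 * 5153632 = 25768160

25768160


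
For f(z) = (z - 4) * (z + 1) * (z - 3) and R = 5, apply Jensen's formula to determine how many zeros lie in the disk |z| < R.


Jensen's formula: (1/2pi)*integral log|f(Re^it)|dt = log|f(0)| + sum_{|a_k|<R} log(R/|a_k|)
Step 1: f(0) = (-4) * 1 * (-3) = 12
Step 2: log|f(0)| = log|4| + log|-1| + log|3| = 2.4849
Step 3: Zeros inside |z| < 5: 4, -1, 3
Step 4: Jensen sum = log(5/4) + log(5/1) + log(5/3) = 2.3434
Step 5: n(R) = number of terms in the Jensen sum = count of zeros inside |z| < 5 = 3

3


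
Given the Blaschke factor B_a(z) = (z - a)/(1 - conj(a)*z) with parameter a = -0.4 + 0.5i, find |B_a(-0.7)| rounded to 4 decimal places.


Step 1: Numerator z0 - a = -0.7 - (-0.4 + 0.5i) = -0.3 - 0.5i
Step 2: Denominator 1 - conj(a)*z0 = 1 - (-0.4 - 0.5i)*(-0.7) = 0.72 - 0.35i
Step 3: |z0 - a|^2 = (-0.3)^2 + (-0.5)^2 = 0.34; |1 - conj(a)*z0|^2 = 0.72^2 + (-0.35)^2 = 0.6409
Step 4: |B_a(-0.7)| = sqrt(0.34 / 0.6409) = sqrt(0.530504)
Step 5: = 0.7284

0.7284


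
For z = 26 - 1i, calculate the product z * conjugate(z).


Step 1: conj(z) = 26 + 1i
Step 2: z * conj(z) = 26^2 + (-1)^2
Step 3: = 676 + 1 = 677

677


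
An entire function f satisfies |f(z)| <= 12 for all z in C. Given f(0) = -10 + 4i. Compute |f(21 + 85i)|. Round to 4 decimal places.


Step 1: By Liouville's theorem, a bounded entire function is constant.
Step 2: f(z) = f(0) = -10 + 4i for all z.
Step 3: |f(w)| = |-10 + 4i| = sqrt(100 + 16)
Step 4: = 10.7703

10.7703


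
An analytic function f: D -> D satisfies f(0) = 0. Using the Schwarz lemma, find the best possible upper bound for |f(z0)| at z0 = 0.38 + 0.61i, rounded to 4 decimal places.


Step 1: Schwarz lemma: if f: D -> D is analytic with f(0) = 0, then |f(z)| <= |z| for all z in D, and this is sharp (f(z) = z).
Step 2: |z0|^2 = 0.38^2 + 0.61^2 = 0.5165
Step 3: |z0| = sqrt(0.5165) = 0.718679
Step 4: Best bound = |z0| = 0.7187

0.7187


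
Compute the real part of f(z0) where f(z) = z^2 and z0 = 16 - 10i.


Step 1: z0 = 16 - 10i
Step 2: z0^2 = 16^2 - (-10)^2 - 320i
Step 3: real part = 256 - 100 = 156

156


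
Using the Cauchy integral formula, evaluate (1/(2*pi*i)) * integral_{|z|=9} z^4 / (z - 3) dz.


Step 1: f(z) = z^4, a = 3 is inside |z| = 9
Step 2: By Cauchy integral formula: (1/(2pi*i)) * integral = f(a)
Step 3: f(3) = 3^4 = 81

81


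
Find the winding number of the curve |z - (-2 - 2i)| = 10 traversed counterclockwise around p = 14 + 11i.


Step 1: Center c = (-2, -2), radius = 10
Step 2: |p - c|^2 = 16^2 + 13^2 = 425
Step 3: r^2 = 100
Step 4: |p-c| > r so winding number = 0

0


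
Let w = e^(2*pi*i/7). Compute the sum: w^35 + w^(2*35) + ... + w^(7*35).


Step 1: The sum sum_{j=1}^{n} w^(k*j) equals n if n | k, else 0.
Step 2: Here n = 7, k = 35
Step 3: Does n divide k? 7 | 35 -> True
Step 4: Sum = 7

7


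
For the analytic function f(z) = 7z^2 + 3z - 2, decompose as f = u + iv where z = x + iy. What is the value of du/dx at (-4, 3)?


Step 1: f(z) = 7(x+iy)^2 + 3(x+iy) - 2
Step 2: u = 7(x^2 - y^2) + 3x - 2
Step 3: u_x = 14x + 3
Step 4: At (-4, 3): u_x = -56 + 3 = -53

-53


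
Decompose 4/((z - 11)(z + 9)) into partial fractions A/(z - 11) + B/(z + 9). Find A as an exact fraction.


Step 1: Multiply both sides by (z - 11) and set z = 11
Step 2: A = 4 / (11 + 9)
Step 3: A = 4 / 20
Step 4: A = 1/5

1/5


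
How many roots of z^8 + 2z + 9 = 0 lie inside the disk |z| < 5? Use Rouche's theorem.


Step 1: On |z| = 5 the three terms have sizes |z^8| = 5^8 = 390625, |2z| = 2*5 = 10, |9| = 9
Step 2: The dominant term is g(z) = z^8; let h(z) = 2z + 9 so f = g + h
Step 3: On |z| = 5: |g| = 390625 and |h| <= 10 + 9 = 19
Step 4: Since 390625 > 19, |h| < |g| on |z| = 5, so by Rouche f has the same number of zeros as g inside |z| < 5
Step 5: g(z) = z^8 has 8 zeros (all at the origin) inside |z| < 5. Answer = 8

8


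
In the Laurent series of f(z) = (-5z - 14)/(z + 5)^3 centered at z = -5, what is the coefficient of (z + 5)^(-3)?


Step 1: Write the numerator in powers of (z + 5): -5z - 14 = -5(z + 5) + (-5*(-5) - 14) = -5(z + 5) + 11
Step 2: Divide by (z + 5)^3: f(z) = 11(z + 5)^(-3) - 5(z + 5)^(-2)
Step 3: This finite sum is the Laurent series of f about z = -5.
Step 4: Coefficient of (z + 5)^(-3) = -5*(-5) - 14 = 11

11


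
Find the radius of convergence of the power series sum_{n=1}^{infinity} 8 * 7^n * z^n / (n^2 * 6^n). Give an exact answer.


Step 1: General term a_n = 8 * 7^n / (n^2 * 6^n)
Step 2: By the root test, |a_n|^(1/n) = 8^(1/n) * 7 / (n^(2/n) * 6) -> 7/6 as n -> infinity (since 8^(1/n) -> 1 and n^(2/n) -> 1)
Step 3: R = 1/lim|a_n|^(1/n) = 6/7

6/7


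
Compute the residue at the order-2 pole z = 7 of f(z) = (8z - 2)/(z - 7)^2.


Step 1: Pole of order 2 at z = 7
Step 2: Res = lim d/dz [(z - 7)^2 * f(z)] as z -> 7
Step 3: (z - 7)^2 * f(z) = 8z - 2
Step 4: d/dz[8z - 2] = 8

8


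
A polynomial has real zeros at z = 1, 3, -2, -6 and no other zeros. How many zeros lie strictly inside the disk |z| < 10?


Step 1: Check each root:
  z = 1: |1| = 1 < 10
  z = 3: |3| = 3 < 10
  z = -2: |-2| = 2 < 10
  z = -6: |-6| = 6 < 10
Step 2: Count = 4

4


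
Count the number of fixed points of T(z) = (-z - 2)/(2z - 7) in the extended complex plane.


Step 1: Fixed points satisfy T(z) = z
Step 2: 2z^2 - 6z + 2 = 0
Step 3: Discriminant = (-6)^2 - 4*2*2 = 20
Step 4: Number of fixed points = 2

2


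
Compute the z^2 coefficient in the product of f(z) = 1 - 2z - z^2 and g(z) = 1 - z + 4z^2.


Step 1: z^2 term in f*g comes from: (1)*(4z^2) + (-2z)*(-z) + (-z^2)*(1)
Step 2: = 4 + 2 - 1
Step 3: = 5

5


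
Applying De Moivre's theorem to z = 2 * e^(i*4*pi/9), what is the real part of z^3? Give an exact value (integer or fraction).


Step 1: By De Moivre's theorem, z^3 = 2^3 * e^(i*3*4*pi/9) = 8 * (cos(4*pi/3) + i*sin(4*pi/3))
Step 2: |z|^3 = 2^3 = 8
Step 3: The angle 4*pi/3 already lies in [0, 2*pi)
Step 4: cos(4*pi/3) = -1/2
Step 5: Re(z^3) = 8 * (-1/2) = -4

-4


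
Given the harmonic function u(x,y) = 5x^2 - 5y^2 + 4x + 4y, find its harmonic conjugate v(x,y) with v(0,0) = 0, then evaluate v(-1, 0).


Step 1: v_x = -u_y = 10y - 4
Step 2: v_y = u_x = 10x + 4
Step 3: v = 10xy - 4x + 4y + C
Step 4: v(0,0) = 0 => C = 0
Step 5: v(-1, 0) = 4

4


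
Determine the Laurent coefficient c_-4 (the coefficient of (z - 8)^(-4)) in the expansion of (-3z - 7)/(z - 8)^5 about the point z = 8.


Step 1: Write the numerator in powers of (z - 8): -3z - 7 = -3(z - 8) + (-3*8 - 7) = -3(z - 8) - 31
Step 2: Divide by (z - 8)^5: f(z) = -31(z - 8)^(-5) - 3(z - 8)^(-4)
Step 3: This finite sum is the Laurent series of f about z = 8.
Step 4: Coefficient of (z - 8)^(-4) = coefficient of (z - 8) in the re-centred numerator = -3

-3


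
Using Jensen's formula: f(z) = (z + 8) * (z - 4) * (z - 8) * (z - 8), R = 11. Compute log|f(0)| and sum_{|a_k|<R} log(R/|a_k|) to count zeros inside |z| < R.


Jensen's formula: (1/2pi)*integral log|f(Re^it)|dt = log|f(0)| + sum_{|a_k|<R} log(R/|a_k|)
Step 1: f(0) = 8 * (-4) * (-8) * (-8) = -2048
Step 2: log|f(0)| = log|-8| + log|4| + log|8| + log|8| = 7.6246
Step 3: Zeros inside |z| < 11: -8, 4, 8, 8
Step 4: Jensen sum = log(11/8) + log(11/4) + log(11/8) + log(11/8) = 1.967
Step 5: n(R) = number of terms in the Jensen sum = count of zeros inside |z| < 11 = 4

4


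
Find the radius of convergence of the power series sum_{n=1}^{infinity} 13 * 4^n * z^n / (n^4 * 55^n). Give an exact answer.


Step 1: General term a_n = 13 * 4^n / (n^4 * 55^n)
Step 2: By the root test, |a_n|^(1/n) = 13^(1/n) * 4 / (n^(4/n) * 55) -> 4/55 as n -> infinity (since 13^(1/n) -> 1 and n^(4/n) -> 1)
Step 3: R = 1/lim|a_n|^(1/n) = 55/4

55/4


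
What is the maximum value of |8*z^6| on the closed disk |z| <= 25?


Step 1: On |z| = 25, |f(z)| = 8 * |z|^6 = 8 * 25^6
Step 2: By maximum modulus principle, maximum is on boundary.
Step 3: Maximum = 8 * 244140625 = 1953125000

1953125000


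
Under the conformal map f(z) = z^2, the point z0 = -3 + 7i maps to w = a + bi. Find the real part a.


Step 1: z0 = -3 + 7i
Step 2: z0^2 = (-3)^2 - 7^2 - 42i
Step 3: real part = 9 - 49 = -40

-40


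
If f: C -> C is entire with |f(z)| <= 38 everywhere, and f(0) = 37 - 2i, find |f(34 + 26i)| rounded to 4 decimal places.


Step 1: By Liouville's theorem, a bounded entire function is constant.
Step 2: f(z) = f(0) = 37 - 2i for all z.
Step 3: |f(w)| = |37 - 2i| = sqrt(1369 + 4)
Step 4: = 37.054

37.054


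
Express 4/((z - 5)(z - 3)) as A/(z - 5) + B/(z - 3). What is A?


Step 1: Multiply both sides by (z - 5) and set z = 5
Step 2: A = 4 / (5 - 3)
Step 3: A = 4 / 2
Step 4: A = 2

2


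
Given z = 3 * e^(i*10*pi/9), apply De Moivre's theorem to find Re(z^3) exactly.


Step 1: By De Moivre's theorem, z^3 = 3^3 * e^(i*3*10*pi/9) = 27 * (cos(10*pi/3) + i*sin(10*pi/3))
Step 2: |z|^3 = 3^3 = 27
Step 3: Reduce the angle mod 2*pi: 10*pi/3 - 2*pi = 4*pi/3
Step 4: cos(4*pi/3) = -1/2
Step 5: Re(z^3) = 27 * (-1/2) = -27/2

-27/2


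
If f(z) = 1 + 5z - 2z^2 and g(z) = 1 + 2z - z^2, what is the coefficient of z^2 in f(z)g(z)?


Step 1: z^2 term in f*g comes from: (1)*(-z^2) + (5z)*(2z) + (-2z^2)*(1)
Step 2: = -1 + 10 - 2
Step 3: = 7

7


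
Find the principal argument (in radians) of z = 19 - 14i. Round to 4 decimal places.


Step 1: z = 19 - 14i
Step 2: arg(z) = atan2(-14, 19)
Step 3: arg(z) = -0.635

-0.635


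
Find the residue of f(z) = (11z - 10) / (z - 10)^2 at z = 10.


Step 1: Pole of order 2 at z = 10
Step 2: Res = lim d/dz [(z - 10)^2 * f(z)] as z -> 10
Step 3: (z - 10)^2 * f(z) = 11z - 10
Step 4: d/dz[11z - 10] = 11

11


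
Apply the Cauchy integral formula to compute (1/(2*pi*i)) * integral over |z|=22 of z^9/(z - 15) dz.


Step 1: f(z) = z^9, a = 15 is inside |z| = 22
Step 2: By Cauchy integral formula: (1/(2pi*i)) * integral = f(a)
Step 3: f(15) = 15^9 = 38443359375

38443359375


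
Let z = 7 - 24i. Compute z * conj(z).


Step 1: conj(z) = 7 + 24i
Step 2: z * conj(z) = 7^2 + (-24)^2
Step 3: = 49 + 576 = 625

625


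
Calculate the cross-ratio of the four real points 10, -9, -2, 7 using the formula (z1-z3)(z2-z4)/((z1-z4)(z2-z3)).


Step 1: (z1-z3)(z2-z4) = 12 * (-16) = -192
Step 2: (z1-z4)(z2-z3) = 3 * (-7) = -21
Step 3: Cross-ratio = 192/21 = 64/7

64/7


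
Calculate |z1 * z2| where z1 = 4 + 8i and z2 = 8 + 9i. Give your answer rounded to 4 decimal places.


Step 1: |z1| = sqrt(4^2 + 8^2) = sqrt(80)
Step 2: |z2| = sqrt(8^2 + 9^2) = sqrt(145)
Step 3: |z1*z2| = |z1|*|z2| = sqrt(80) * sqrt(145) = sqrt(80 * 145) = sqrt(11600)
Step 4: = 107.7033

107.7033


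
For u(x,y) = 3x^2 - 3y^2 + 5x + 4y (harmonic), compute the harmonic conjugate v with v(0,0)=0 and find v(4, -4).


Step 1: v_x = -u_y = 6y - 4
Step 2: v_y = u_x = 6x + 5
Step 3: v = 6xy - 4x + 5y + C
Step 4: v(0,0) = 0 => C = 0
Step 5: v(4, -4) = -132

-132


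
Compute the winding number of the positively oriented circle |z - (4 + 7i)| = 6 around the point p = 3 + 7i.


Step 1: Center c = (4, 7), radius = 6
Step 2: |p - c|^2 = (-1)^2 + 0^2 = 1
Step 3: r^2 = 36
Step 4: |p-c| < r so winding number = 1

1


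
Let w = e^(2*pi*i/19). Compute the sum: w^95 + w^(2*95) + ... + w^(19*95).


Step 1: The sum sum_{j=1}^{n} w^(k*j) equals n if n | k, else 0.
Step 2: Here n = 19, k = 95
Step 3: Does n divide k? 19 | 95 -> True
Step 4: Sum = 19

19


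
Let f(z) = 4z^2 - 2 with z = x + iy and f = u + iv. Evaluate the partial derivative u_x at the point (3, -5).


Step 1: f(z) = 4(x+iy)^2 - 2
Step 2: u = 4(x^2 - y^2) - 2
Step 3: u_x = 8x + 0
Step 4: At (3, -5): u_x = 24 + 0 = 24

24


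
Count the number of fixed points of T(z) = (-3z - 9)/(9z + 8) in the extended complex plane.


Step 1: Fixed points satisfy T(z) = z
Step 2: 9z^2 + 11z + 9 = 0
Step 3: Discriminant = 11^2 - 4*9*9 = -203
Step 4: Number of fixed points = 2

2


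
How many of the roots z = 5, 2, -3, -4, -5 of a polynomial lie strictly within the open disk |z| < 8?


Step 1: Check each root:
  z = 5: |5| = 5 < 8
  z = 2: |2| = 2 < 8
  z = -3: |-3| = 3 < 8
  z = -4: |-4| = 4 < 8
  z = -5: |-5| = 5 < 8
Step 2: Count = 5

5


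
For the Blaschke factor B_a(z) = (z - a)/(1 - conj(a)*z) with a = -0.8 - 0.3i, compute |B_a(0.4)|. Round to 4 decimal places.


Step 1: Numerator z0 - a = 0.4 - (-0.8 - 0.3i) = 1.2 + 0.3i
Step 2: Denominator 1 - conj(a)*z0 = 1 - (-0.8 + 0.3i)*0.4 = 1.32 - 0.12i
Step 3: |z0 - a|^2 = 1.2^2 + 0.3^2 = 1.53; |1 - conj(a)*z0|^2 = 1.32^2 + (-0.12)^2 = 1.7568
Step 4: |B_a(0.4)| = sqrt(1.53 / 1.7568) = sqrt(0.870902)
Step 5: = 0.9332

0.9332


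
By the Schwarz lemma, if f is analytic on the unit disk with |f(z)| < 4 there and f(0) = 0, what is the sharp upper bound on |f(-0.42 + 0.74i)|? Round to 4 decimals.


Step 1: g = f/4 maps D -> D with g(0) = 0, so by the Schwarz lemma |g(z)| <= |z|, i.e. |f(z)| <= 4|z|; this is sharp (f(z) = 4z).
Step 2: |z0|^2 = (-0.42)^2 + 0.74^2 = 0.724
Step 3: |z0| = sqrt(0.724) = 0.850882
Step 4: Best bound = 4 * |z0| = 4 * 0.850882 = 3.4035

3.4035


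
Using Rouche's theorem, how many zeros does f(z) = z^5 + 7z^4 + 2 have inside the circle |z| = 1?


Step 1: On |z| = 1 the three terms have sizes |z^5| = 1^5 = 1, |7z^4| = 7*1^4 = 7, |2| = 2
Step 2: The dominant term is g(z) = 7z^4; let h(z) = z^5 + 2 so f = g + h
Step 3: On |z| = 1: |g| = 7 and |h| <= 1 + 2 = 3
Step 4: Since 7 > 3, |h| < |g| on |z| = 1, so by Rouche f has the same number of zeros as g inside |z| < 1
Step 5: g(z) = 7z^4 has 4 zeros (at the origin, multiplicity 4) inside |z| < 1. Answer = 4

4


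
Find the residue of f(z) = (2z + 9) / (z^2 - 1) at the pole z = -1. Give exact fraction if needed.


Step 1: Q(z) = z^2 - 1 = (z + 1)(z - 1)
Step 2: Q'(z) = 2z
Step 3: Q'(-1) = -2, P(-1) = 7
Step 4: Res = P(-1)/Q'(-1) = 7/(-2) = -7/2

-7/2


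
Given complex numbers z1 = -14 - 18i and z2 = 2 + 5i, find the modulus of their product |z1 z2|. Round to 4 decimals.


Step 1: |z1| = sqrt((-14)^2 + (-18)^2) = sqrt(520)
Step 2: |z2| = sqrt(2^2 + 5^2) = sqrt(29)
Step 3: |z1*z2| = |z1|*|z2| = sqrt(520) * sqrt(29) = sqrt(520 * 29) = sqrt(15080)
Step 4: = 122.8007

122.8007


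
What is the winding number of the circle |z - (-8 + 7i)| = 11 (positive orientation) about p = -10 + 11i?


Step 1: Center c = (-8, 7), radius = 11
Step 2: |p - c|^2 = (-2)^2 + 4^2 = 20
Step 3: r^2 = 121
Step 4: |p-c| < r so winding number = 1

1


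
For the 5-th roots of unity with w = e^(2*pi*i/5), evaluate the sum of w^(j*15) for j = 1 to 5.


Step 1: The sum sum_{j=1}^{n} w^(k*j) equals n if n | k, else 0.
Step 2: Here n = 5, k = 15
Step 3: Does n divide k? 5 | 15 -> True
Step 4: Sum = 5

5


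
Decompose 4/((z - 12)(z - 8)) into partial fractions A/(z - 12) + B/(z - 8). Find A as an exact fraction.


Step 1: Multiply both sides by (z - 12) and set z = 12
Step 2: A = 4 / (12 - 8)
Step 3: A = 4 / 4
Step 4: A = 1

1


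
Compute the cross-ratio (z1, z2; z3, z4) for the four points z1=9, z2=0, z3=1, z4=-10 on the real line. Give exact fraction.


Step 1: (z1-z3)(z2-z4) = 8 * 10 = 80
Step 2: (z1-z4)(z2-z3) = 19 * (-1) = -19
Step 3: Cross-ratio = -80/19 = -80/19

-80/19


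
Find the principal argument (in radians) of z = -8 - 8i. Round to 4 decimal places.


Step 1: z = -8 - 8i
Step 2: arg(z) = atan2(-8, -8)
Step 3: arg(z) = -2.3562

-2.3562
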